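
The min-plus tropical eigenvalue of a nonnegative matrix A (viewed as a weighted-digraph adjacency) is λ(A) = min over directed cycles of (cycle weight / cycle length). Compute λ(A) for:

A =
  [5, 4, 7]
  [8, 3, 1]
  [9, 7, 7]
λ(A) = 3

Enumerate directed cycles and compute their means (weight / length). Sample:
  cycle 0 → 0: weight = 5, length = 1, mean = 5/1 ≈ 5.000
  cycle 1 → 1: weight = 3, length = 1, mean = 3/1 ≈ 3.000
  cycle 2 → 2: weight = 7, length = 1, mean = 7/1 ≈ 7.000
  cycle 0 → 1 → 0: weight = 12, length = 2, mean = 12/2 ≈ 6.000
  cycle 0 → 2 → 0: weight = 16, length = 2, mean = 16/2 ≈ 8.000
  cycle 1 → 0 → 1: weight = 12, length = 2, mean = 12/2 ≈ 6.000
Minimum mean = 3.000, attained e.g. along the cycle 1 → 1 with weight 3 and length 1. So λ(A) = 3/1 = 3.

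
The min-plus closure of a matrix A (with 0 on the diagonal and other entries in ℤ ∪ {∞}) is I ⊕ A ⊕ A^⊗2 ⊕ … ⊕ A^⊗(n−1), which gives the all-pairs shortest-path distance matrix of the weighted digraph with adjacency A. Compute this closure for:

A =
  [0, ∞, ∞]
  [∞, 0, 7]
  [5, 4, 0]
Closure =
  [0, ∞, ∞]
  [12, 0, 7]
  [5, 4, 0]

This is the Floyd-Warshall all-pairs shortest-path computation. For each intermediate vertex k = 0, 1, …, 2, update dist[i][j] ← min(dist[i][j], dist[i][k] + dist[k][j]). The final matrix gives, for each (i, j), the minimum total weight of any directed path from i to j (possibly empty when i = j).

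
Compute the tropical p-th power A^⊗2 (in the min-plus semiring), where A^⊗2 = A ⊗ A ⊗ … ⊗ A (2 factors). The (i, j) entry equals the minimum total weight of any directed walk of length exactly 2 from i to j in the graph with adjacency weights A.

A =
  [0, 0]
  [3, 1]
A^⊗2 =
  [0, 0]
  [3, 2]

Each entry (A^⊗2)_ij equals the minimum over all length-2 walks i = v_0 → v_1 → … → v_2 = j of Σ_t A[v_t][v_{t+1}]. For example, for (i, j) = (0, 1) we minimise over 2 possible intermediate vertex sequences; the minimum is 0, attained along the walk 0 → 0 → 1.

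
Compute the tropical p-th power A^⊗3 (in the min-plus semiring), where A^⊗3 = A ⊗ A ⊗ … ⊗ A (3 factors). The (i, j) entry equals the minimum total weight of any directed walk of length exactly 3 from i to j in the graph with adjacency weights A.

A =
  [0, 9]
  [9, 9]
A^⊗3 =
  [0, 9]
  [9, 18]

Each entry (A^⊗3)_ij equals the minimum over all length-3 walks i = v_0 → v_1 → … → v_3 = j of Σ_t A[v_t][v_{t+1}]. For example, for (i, j) = (0, 1) we minimise over 4 possible intermediate vertex sequences; the minimum is 9, attained along the walk 0 → 0 → 0 → 1.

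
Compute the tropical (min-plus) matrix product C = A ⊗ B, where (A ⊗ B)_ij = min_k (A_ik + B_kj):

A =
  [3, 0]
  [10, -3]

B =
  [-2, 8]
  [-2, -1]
A ⊗ B =
  [-2, -1]
  [-5, -4]

Apply the min-plus product entry-by-entry:
  C[0][0] = min over k of (A[0][0] + B[0][0] = 3 + -2 = 1, A[0][1] + B[1][0] = 0 + -2 = -2) = -2 (attained at k = 1)
  C[0][1] = min over k of (A[0][0] + B[0][1] = 3 + 8 = 11, A[0][1] + B[1][1] = 0 + -1 = -1) = -1 (attained at k = 1)
  C[1][0] = min over k of (A[1][0] + B[0][0] = 10 + -2 = 8, A[1][1] + B[1][0] = -3 + -2 = -5) = -5 (attained at k = 1)
  C[1][1] = min over k of (A[1][0] + B[0][1] = 10 + 8 = 18, A[1][1] + B[1][1] = -3 + -1 = -4) = -4 (attained at k = 1)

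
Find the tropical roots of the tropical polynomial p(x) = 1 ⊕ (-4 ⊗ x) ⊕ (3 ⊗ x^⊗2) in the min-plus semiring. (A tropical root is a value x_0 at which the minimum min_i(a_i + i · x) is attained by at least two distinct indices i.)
Roots: {-7, 5}

Each tropical root is a break point of the lower envelope of the lines y = a_i + i · x (there are 3 lines, with slopes 0, 1, ..., 2). Only the lines that attain the minimum somewhere contribute to roots; other lines are dominated. Here the surviving (envelope) indices are i = 2, i = 1, i = 0.
Intersections between consecutive envelope lines give the roots: for adjacent envelope indices i < j the intersection is x = (a_i − a_j) / (j − i). Reading off the sorted break points: {-7, 5}.
Verification: at each break x_0, at least two indices attain the minimum of min_i(a_i + i · x_0).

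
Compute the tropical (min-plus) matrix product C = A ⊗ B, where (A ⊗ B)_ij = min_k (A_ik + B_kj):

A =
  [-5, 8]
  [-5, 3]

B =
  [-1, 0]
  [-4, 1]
A ⊗ B =
  [-6, -5]
  [-6, -5]

Apply the min-plus product entry-by-entry:
  C[0][0] = min over k of (A[0][0] + B[0][0] = -5 + -1 = -6, A[0][1] + B[1][0] = 8 + -4 = 4) = -6 (attained at k = 0)
  C[0][1] = min over k of (A[0][0] + B[0][1] = -5 + 0 = -5, A[0][1] + B[1][1] = 8 + 1 = 9) = -5 (attained at k = 0)
  C[1][0] = min over k of (A[1][0] + B[0][0] = -5 + -1 = -6, A[1][1] + B[1][0] = 3 + -4 = -1) = -6 (attained at k = 0)
  C[1][1] = min over k of (A[1][0] + B[0][1] = -5 + 0 = -5, A[1][1] + B[1][1] = 3 + 1 = 4) = -5 (attained at k = 0)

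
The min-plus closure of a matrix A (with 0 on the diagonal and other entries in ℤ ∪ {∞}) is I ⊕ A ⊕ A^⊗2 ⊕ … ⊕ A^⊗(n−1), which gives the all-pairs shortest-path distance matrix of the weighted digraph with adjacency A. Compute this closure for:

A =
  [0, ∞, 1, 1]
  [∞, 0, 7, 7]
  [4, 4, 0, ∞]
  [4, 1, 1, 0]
Closure =
  [0, 2, 1, 1]
  [11, 0, 7, 7]
  [4, 4, 0, 5]
  [4, 1, 1, 0]

This is the Floyd-Warshall all-pairs shortest-path computation. For each intermediate vertex k = 0, 1, …, 3, update dist[i][j] ← min(dist[i][j], dist[i][k] + dist[k][j]). The final matrix gives, for each (i, j), the minimum total weight of any directed path from i to j (possibly empty when i = j).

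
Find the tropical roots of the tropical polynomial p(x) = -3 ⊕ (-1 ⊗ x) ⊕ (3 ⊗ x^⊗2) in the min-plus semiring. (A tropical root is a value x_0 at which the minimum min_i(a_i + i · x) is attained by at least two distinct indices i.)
Roots: {-4, -2}

Each tropical root is a break point of the lower envelope of the lines y = a_i + i · x (there are 3 lines, with slopes 0, 1, ..., 2). Only the lines that attain the minimum somewhere contribute to roots; other lines are dominated. Here the surviving (envelope) indices are i = 2, i = 1, i = 0.
Intersections between consecutive envelope lines give the roots: for adjacent envelope indices i < j the intersection is x = (a_i − a_j) / (j − i). Reading off the sorted break points: {-4, -2}.
Verification: at each break x_0, at least two indices attain the minimum of min_i(a_i + i · x_0).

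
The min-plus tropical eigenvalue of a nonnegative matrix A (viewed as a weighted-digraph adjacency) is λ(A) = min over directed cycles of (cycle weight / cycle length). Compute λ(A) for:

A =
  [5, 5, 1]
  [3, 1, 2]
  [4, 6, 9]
λ(A) = 1

Enumerate directed cycles and compute their means (weight / length). Sample:
  cycle 0 → 0: weight = 5, length = 1, mean = 5/1 ≈ 5.000
  cycle 1 → 1: weight = 1, length = 1, mean = 1/1 ≈ 1.000
  cycle 2 → 2: weight = 9, length = 1, mean = 9/1 ≈ 9.000
  cycle 0 → 1 → 0: weight = 8, length = 2, mean = 8/2 ≈ 4.000
  cycle 0 → 2 → 0: weight = 5, length = 2, mean = 5/2 ≈ 2.500
  cycle 1 → 0 → 1: weight = 8, length = 2, mean = 8/2 ≈ 4.000
Minimum mean = 1.000, attained e.g. along the cycle 1 → 1 with weight 1 and length 1. So λ(A) = 1/1 = 1.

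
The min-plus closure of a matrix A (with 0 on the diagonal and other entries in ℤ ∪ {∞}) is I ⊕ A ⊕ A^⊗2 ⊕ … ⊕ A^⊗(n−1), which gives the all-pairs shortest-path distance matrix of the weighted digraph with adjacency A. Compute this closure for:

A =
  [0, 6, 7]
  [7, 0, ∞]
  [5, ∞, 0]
Closure =
  [0, 6, 7]
  [7, 0, 14]
  [5, 11, 0]

This is the Floyd-Warshall all-pairs shortest-path computation. For each intermediate vertex k = 0, 1, …, 2, update dist[i][j] ← min(dist[i][j], dist[i][k] + dist[k][j]). The final matrix gives, for each (i, j), the minimum total weight of any directed path from i to j (possibly empty when i = j).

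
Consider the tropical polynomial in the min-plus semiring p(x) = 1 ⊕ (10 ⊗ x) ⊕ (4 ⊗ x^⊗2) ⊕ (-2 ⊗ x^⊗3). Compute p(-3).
p(-3) = -11

A tropical monomial a ⊗ x^⊗i evaluates to a + i · x. Evaluating each term at x = -3:
  Term 0 contributes 1 + 0 · -3 = 1
  Term 1 contributes 10 + 1 · -3 = 7
  Term 2 contributes 4 + 2 · -3 = -2
  Term 3 contributes -2 + 3 · -3 = -11
p(-3) = ⊕ of these = min[1, 7, -2, -11] = -11.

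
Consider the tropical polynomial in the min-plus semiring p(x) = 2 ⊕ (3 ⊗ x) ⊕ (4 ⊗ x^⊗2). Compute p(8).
p(8) = 2

A tropical monomial a ⊗ x^⊗i evaluates to a + i · x. Evaluating each term at x = 8:
  Term 0 contributes 2 + 0 · 8 = 2
  Term 1 contributes 3 + 1 · 8 = 11
  Term 2 contributes 4 + 2 · 8 = 20
p(8) = ⊕ of these = min[2, 11, 20] = 2.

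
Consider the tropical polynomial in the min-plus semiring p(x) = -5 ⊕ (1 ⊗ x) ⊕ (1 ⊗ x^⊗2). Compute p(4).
p(4) = -5

A tropical monomial a ⊗ x^⊗i evaluates to a + i · x. Evaluating each term at x = 4:
  Term 0 contributes -5 + 0 · 4 = -5
  Term 1 contributes 1 + 1 · 4 = 5
  Term 2 contributes 1 + 2 · 4 = 9
p(4) = ⊕ of these = min[-5, 5, 9] = -5.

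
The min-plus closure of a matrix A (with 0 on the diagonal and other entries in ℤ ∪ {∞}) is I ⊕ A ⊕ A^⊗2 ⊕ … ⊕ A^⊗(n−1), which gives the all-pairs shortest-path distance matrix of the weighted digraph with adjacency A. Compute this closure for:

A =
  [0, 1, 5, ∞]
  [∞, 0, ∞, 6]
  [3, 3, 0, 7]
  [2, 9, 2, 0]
Closure =
  [0, 1, 5, 7]
  [8, 0, 8, 6]
  [3, 3, 0, 7]
  [2, 3, 2, 0]

This is the Floyd-Warshall all-pairs shortest-path computation. For each intermediate vertex k = 0, 1, …, 3, update dist[i][j] ← min(dist[i][j], dist[i][k] + dist[k][j]). The final matrix gives, for each (i, j), the minimum total weight of any directed path from i to j (possibly empty when i = j).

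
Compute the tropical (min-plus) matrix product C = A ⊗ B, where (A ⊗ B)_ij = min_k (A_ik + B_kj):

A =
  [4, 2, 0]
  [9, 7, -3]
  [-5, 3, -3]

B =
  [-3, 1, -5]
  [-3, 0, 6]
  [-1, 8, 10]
A ⊗ B =
  [-1, 2, -1]
  [-4, 5, 4]
  [-8, -4, -10]

Apply the min-plus product entry-by-entry:
  C[0][0] = min over k of (A[0][0] + B[0][0] = 4 + -3 = 1, A[0][1] + B[1][0] = 2 + -3 = -1, A[0][2] + B[2][0] = 0 + -1 = -1) = -1 (attained at k = 1)
  C[0][1] = min over k of (A[0][0] + B[0][1] = 4 + 1 = 5, A[0][1] + B[1][1] = 2 + 0 = 2, A[0][2] + B[2][1] = 0 + 8 = 8) = 2 (attained at k = 1)
  C[0][2] = min over k of (A[0][0] + B[0][2] = 4 + -5 = -1, A[0][1] + B[1][2] = 2 + 6 = 8, A[0][2] + B[2][2] = 0 + 10 = 10) = -1 (attained at k = 0)
  C[1][0] = min over k of (A[1][0] + B[0][0] = 9 + -3 = 6, A[1][1] + B[1][0] = 7 + -3 = 4, A[1][2] + B[2][0] = -3 + -1 = -4) = -4 (attained at k = 2)
  C[1][1] = min over k of (A[1][0] + B[0][1] = 9 + 1 = 10, A[1][1] + B[1][1] = 7 + 0 = 7, A[1][2] + B[2][1] = -3 + 8 = 5) = 5 (attained at k = 2)
  C[1][2] = min over k of (A[1][0] + B[0][2] = 9 + -5 = 4, A[1][1] + B[1][2] = 7 + 6 = 13, A[1][2] + B[2][2] = -3 + 10 = 7) = 4 (attained at k = 0)
  C[2][0] = min over k of (A[2][0] + B[0][0] = -5 + -3 = -8, A[2][1] + B[1][0] = 3 + -3 = 0, A[2][2] + B[2][0] = -3 + -1 = -4) = -8 (attained at k = 0)
  C[2][1] = min over k of (A[2][0] + B[0][1] = -5 + 1 = -4, A[2][1] + B[1][1] = 3 + 0 = 3, A[2][2] + B[2][1] = -3 + 8 = 5) = -4 (attained at k = 0)
  C[2][2] = min over k of (A[2][0] + B[0][2] = -5 + -5 = -10, A[2][1] + B[1][2] = 3 + 6 = 9, A[2][2] + B[2][2] = -3 + 10 = 7) = -10 (attained at k = 0)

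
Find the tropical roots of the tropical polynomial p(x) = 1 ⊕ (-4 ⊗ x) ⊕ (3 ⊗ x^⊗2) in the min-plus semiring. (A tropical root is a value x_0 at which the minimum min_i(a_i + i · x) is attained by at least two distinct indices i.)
Roots: {-7, 5}

Each tropical root is a break point of the lower envelope of the lines y = a_i + i · x (there are 3 lines, with slopes 0, 1, ..., 2). Only the lines that attain the minimum somewhere contribute to roots; other lines are dominated. Here the surviving (envelope) indices are i = 2, i = 1, i = 0.
Intersections between consecutive envelope lines give the roots: for adjacent envelope indices i < j the intersection is x = (a_i − a_j) / (j − i). Reading off the sorted break points: {-7, 5}.
Verification: at each break x_0, at least two indices attain the minimum of min_i(a_i + i · x_0).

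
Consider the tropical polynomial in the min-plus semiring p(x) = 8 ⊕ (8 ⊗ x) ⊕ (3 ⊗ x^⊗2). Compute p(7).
p(7) = 8

A tropical monomial a ⊗ x^⊗i evaluates to a + i · x. Evaluating each term at x = 7:
  Term 0 contributes 8 + 0 · 7 = 8
  Term 1 contributes 8 + 1 · 7 = 15
  Term 2 contributes 3 + 2 · 7 = 17
p(7) = ⊕ of these = min[8, 15, 17] = 8.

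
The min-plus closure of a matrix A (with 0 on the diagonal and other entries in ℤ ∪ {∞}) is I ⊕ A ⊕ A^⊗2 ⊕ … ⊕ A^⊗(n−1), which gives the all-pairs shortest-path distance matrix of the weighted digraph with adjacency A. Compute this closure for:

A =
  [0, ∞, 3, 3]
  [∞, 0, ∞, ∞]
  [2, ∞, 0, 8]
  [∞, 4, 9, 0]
Closure =
  [0, 7, 3, 3]
  [∞, 0, ∞, ∞]
  [2, 9, 0, 5]
  [11, 4, 9, 0]

This is the Floyd-Warshall all-pairs shortest-path computation. For each intermediate vertex k = 0, 1, …, 3, update dist[i][j] ← min(dist[i][j], dist[i][k] + dist[k][j]). The final matrix gives, for each (i, j), the minimum total weight of any directed path from i to j (possibly empty when i = j).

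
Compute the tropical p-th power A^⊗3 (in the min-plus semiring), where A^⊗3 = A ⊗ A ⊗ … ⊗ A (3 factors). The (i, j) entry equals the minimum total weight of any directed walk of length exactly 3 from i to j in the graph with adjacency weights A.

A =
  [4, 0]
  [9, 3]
A^⊗3 =
  [12, 6]
  [15, 9]

Each entry (A^⊗3)_ij equals the minimum over all length-3 walks i = v_0 → v_1 → … → v_3 = j of Σ_t A[v_t][v_{t+1}]. For example, for (i, j) = (0, 1) we minimise over 4 possible intermediate vertex sequences; the minimum is 6, attained along the walk 0 → 1 → 1 → 1.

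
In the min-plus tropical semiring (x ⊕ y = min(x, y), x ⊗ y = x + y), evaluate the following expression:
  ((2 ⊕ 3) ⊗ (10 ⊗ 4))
((2 ⊕ 3) ⊗ (10 ⊗ 4)) = 16

Expand innermost to outermost. Recall ⊕ takes the minimum of its arguments and ⊗ takes their sum. Working out the expression ((2 ⊕ 3) ⊗ (10 ⊗ 4)) gives 16.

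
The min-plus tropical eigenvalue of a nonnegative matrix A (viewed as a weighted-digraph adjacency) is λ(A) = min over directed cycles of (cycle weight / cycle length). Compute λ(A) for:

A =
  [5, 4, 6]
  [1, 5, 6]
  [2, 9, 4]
λ(A) = 5/2

Enumerate directed cycles and compute their means (weight / length). Sample:
  cycle 0 → 0: weight = 5, length = 1, mean = 5/1 ≈ 5.000
  cycle 1 → 1: weight = 5, length = 1, mean = 5/1 ≈ 5.000
  cycle 2 → 2: weight = 4, length = 1, mean = 4/1 ≈ 4.000
  cycle 0 → 1 → 0: weight = 5, length = 2, mean = 5/2 ≈ 2.500
  cycle 0 → 2 → 0: weight = 8, length = 2, mean = 8/2 ≈ 4.000
  cycle 1 → 0 → 1: weight = 5, length = 2, mean = 5/2 ≈ 2.500
Minimum mean = 2.500, attained e.g. along the cycle 0 → 1 → 0 with weight 5 and length 2. So λ(A) = 5/2 = 5/2.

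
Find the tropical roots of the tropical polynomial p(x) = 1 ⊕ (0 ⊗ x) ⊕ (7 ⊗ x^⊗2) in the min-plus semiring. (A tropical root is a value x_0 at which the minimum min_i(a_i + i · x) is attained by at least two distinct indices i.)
Roots: {-7, 1}

Each tropical root is a break point of the lower envelope of the lines y = a_i + i · x (there are 3 lines, with slopes 0, 1, ..., 2). Only the lines that attain the minimum somewhere contribute to roots; other lines are dominated. Here the surviving (envelope) indices are i = 2, i = 1, i = 0.
Intersections between consecutive envelope lines give the roots: for adjacent envelope indices i < j the intersection is x = (a_i − a_j) / (j − i). Reading off the sorted break points: {-7, 1}.
Verification: at each break x_0, at least two indices attain the minimum of min_i(a_i + i · x_0).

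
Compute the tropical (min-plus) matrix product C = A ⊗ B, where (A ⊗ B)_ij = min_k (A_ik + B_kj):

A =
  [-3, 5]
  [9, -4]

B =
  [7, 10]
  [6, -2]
A ⊗ B =
  [4, 3]
  [2, -6]

Apply the min-plus product entry-by-entry:
  C[0][0] = min over k of (A[0][0] + B[0][0] = -3 + 7 = 4, A[0][1] + B[1][0] = 5 + 6 = 11) = 4 (attained at k = 0)
  C[0][1] = min over k of (A[0][0] + B[0][1] = -3 + 10 = 7, A[0][1] + B[1][1] = 5 + -2 = 3) = 3 (attained at k = 1)
  C[1][0] = min over k of (A[1][0] + B[0][0] = 9 + 7 = 16, A[1][1] + B[1][0] = -4 + 6 = 2) = 2 (attained at k = 1)
  C[1][1] = min over k of (A[1][0] + B[0][1] = 9 + 10 = 19, A[1][1] + B[1][1] = -4 + -2 = -6) = -6 (attained at k = 1)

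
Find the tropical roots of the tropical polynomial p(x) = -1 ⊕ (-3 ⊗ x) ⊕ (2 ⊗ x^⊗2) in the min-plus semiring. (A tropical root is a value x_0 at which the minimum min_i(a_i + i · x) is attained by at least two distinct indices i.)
Roots: {-5, 2}

Each tropical root is a break point of the lower envelope of the lines y = a_i + i · x (there are 3 lines, with slopes 0, 1, ..., 2). Only the lines that attain the minimum somewhere contribute to roots; other lines are dominated. Here the surviving (envelope) indices are i = 2, i = 1, i = 0.
Intersections between consecutive envelope lines give the roots: for adjacent envelope indices i < j the intersection is x = (a_i − a_j) / (j − i). Reading off the sorted break points: {-5, 2}.
Verification: at each break x_0, at least two indices attain the minimum of min_i(a_i + i · x_0).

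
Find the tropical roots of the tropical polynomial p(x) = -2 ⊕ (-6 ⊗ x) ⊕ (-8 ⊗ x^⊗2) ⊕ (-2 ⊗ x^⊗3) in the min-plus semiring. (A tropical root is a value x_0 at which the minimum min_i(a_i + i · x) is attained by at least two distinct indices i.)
Roots: {-6, 2, 4}

Each tropical root is a break point of the lower envelope of the lines y = a_i + i · x (there are 4 lines, with slopes 0, 1, ..., 3). Only the lines that attain the minimum somewhere contribute to roots; other lines are dominated. Here the surviving (envelope) indices are i = 3, i = 2, i = 1, i = 0.
Intersections between consecutive envelope lines give the roots: for adjacent envelope indices i < j the intersection is x = (a_i − a_j) / (j − i). Reading off the sorted break points: {-6, 2, 4}.
Verification: at each break x_0, at least two indices attain the minimum of min_i(a_i + i · x_0).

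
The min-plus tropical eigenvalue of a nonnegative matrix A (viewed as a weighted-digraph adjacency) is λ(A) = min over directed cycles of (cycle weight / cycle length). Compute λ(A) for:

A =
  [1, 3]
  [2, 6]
λ(A) = 1

Enumerate directed cycles and compute their means (weight / length). Sample:
  cycle 0 → 0: weight = 1, length = 1, mean = 1/1 ≈ 1.000
  cycle 1 → 1: weight = 6, length = 1, mean = 6/1 ≈ 6.000
  cycle 0 → 1 → 0: weight = 5, length = 2, mean = 5/2 ≈ 2.500
  cycle 1 → 0 → 1: weight = 5, length = 2, mean = 5/2 ≈ 2.500
Minimum mean = 1.000, attained e.g. along the cycle 0 → 0 with weight 1 and length 1. So λ(A) = 1/1 = 1.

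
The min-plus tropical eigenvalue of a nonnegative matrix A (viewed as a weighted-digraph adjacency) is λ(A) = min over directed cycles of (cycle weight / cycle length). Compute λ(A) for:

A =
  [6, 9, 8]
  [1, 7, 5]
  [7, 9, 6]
λ(A) = 5

Enumerate directed cycles and compute their means (weight / length). Sample:
  cycle 0 → 0: weight = 6, length = 1, mean = 6/1 ≈ 6.000
  cycle 1 → 1: weight = 7, length = 1, mean = 7/1 ≈ 7.000
  cycle 2 → 2: weight = 6, length = 1, mean = 6/1 ≈ 6.000
  cycle 0 → 1 → 0: weight = 10, length = 2, mean = 10/2 ≈ 5.000
  cycle 0 → 2 → 0: weight = 15, length = 2, mean = 15/2 ≈ 7.500
  cycle 1 → 0 → 1: weight = 10, length = 2, mean = 10/2 ≈ 5.000
Minimum mean = 5.000, attained e.g. along the cycle 0 → 1 → 0 with weight 10 and length 2. So λ(A) = 10/2 = 5.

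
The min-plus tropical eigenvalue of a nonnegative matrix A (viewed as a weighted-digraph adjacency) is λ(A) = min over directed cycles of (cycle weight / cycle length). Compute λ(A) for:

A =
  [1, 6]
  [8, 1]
λ(A) = 1

Enumerate directed cycles and compute their means (weight / length). Sample:
  cycle 0 → 0: weight = 1, length = 1, mean = 1/1 ≈ 1.000
  cycle 1 → 1: weight = 1, length = 1, mean = 1/1 ≈ 1.000
  cycle 0 → 1 → 0: weight = 14, length = 2, mean = 14/2 ≈ 7.000
  cycle 1 → 0 → 1: weight = 14, length = 2, mean = 14/2 ≈ 7.000
Minimum mean = 1.000, attained e.g. along the cycle 0 → 0 with weight 1 and length 1. So λ(A) = 1/1 = 1.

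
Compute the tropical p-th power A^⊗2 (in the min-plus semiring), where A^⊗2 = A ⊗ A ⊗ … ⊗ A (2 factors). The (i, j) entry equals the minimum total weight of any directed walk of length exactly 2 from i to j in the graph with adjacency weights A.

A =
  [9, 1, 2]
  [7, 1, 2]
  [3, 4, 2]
A^⊗2 =
  [5, 2, 3]
  [5, 2, 3]
  [5, 4, 4]

Each entry (A^⊗2)_ij equals the minimum over all length-2 walks i = v_0 → v_1 → … → v_2 = j of Σ_t A[v_t][v_{t+1}]. For example, for (i, j) = (0, 2) we minimise over 3 possible intermediate vertex sequences; the minimum is 3, attained along the walk 0 → 1 → 2.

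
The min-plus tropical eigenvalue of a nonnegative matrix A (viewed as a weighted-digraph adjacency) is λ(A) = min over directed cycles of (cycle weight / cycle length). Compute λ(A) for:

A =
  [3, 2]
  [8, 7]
λ(A) = 3

Enumerate directed cycles and compute their means (weight / length). Sample:
  cycle 0 → 0: weight = 3, length = 1, mean = 3/1 ≈ 3.000
  cycle 1 → 1: weight = 7, length = 1, mean = 7/1 ≈ 7.000
  cycle 0 → 1 → 0: weight = 10, length = 2, mean = 10/2 ≈ 5.000
  cycle 1 → 0 → 1: weight = 10, length = 2, mean = 10/2 ≈ 5.000
Minimum mean = 3.000, attained e.g. along the cycle 0 → 0 with weight 3 and length 1. So λ(A) = 3/1 = 3.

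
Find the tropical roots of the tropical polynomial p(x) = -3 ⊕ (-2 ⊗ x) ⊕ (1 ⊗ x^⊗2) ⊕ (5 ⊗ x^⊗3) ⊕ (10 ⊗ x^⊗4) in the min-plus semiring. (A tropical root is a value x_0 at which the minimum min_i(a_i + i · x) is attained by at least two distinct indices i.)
Roots: {-5, -4, -3, -1}

Each tropical root is a break point of the lower envelope of the lines y = a_i + i · x (there are 5 lines, with slopes 0, 1, ..., 4). Only the lines that attain the minimum somewhere contribute to roots; other lines are dominated. Here the surviving (envelope) indices are i = 4, i = 3, i = 2, i = 1, i = 0.
Intersections between consecutive envelope lines give the roots: for adjacent envelope indices i < j the intersection is x = (a_i − a_j) / (j − i). Reading off the sorted break points: {-5, -4, -3, -1}.
Verification: at each break x_0, at least two indices attain the minimum of min_i(a_i + i · x_0).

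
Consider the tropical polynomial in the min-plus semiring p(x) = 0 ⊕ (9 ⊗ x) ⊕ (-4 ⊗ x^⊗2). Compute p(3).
p(3) = 0

A tropical monomial a ⊗ x^⊗i evaluates to a + i · x. Evaluating each term at x = 3:
  Term 0 contributes 0 + 0 · 3 = 0
  Term 1 contributes 9 + 1 · 3 = 12
  Term 2 contributes -4 + 2 · 3 = 2
p(3) = ⊕ of these = min[0, 12, 2] = 0.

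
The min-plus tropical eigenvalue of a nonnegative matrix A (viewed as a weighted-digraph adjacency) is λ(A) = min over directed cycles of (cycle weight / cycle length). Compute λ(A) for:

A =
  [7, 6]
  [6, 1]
λ(A) = 1

Enumerate directed cycles and compute their means (weight / length). Sample:
  cycle 0 → 0: weight = 7, length = 1, mean = 7/1 ≈ 7.000
  cycle 1 → 1: weight = 1, length = 1, mean = 1/1 ≈ 1.000
  cycle 0 → 1 → 0: weight = 12, length = 2, mean = 12/2 ≈ 6.000
  cycle 1 → 0 → 1: weight = 12, length = 2, mean = 12/2 ≈ 6.000
Minimum mean = 1.000, attained e.g. along the cycle 1 → 1 with weight 1 and length 1. So λ(A) = 1/1 = 1.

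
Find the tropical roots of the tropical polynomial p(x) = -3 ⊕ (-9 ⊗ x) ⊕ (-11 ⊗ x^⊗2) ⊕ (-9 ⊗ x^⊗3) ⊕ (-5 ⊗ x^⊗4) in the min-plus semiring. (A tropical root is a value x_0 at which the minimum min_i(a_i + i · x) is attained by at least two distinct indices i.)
Roots: {-4, -2, 2, 6}

Each tropical root is a break point of the lower envelope of the lines y = a_i + i · x (there are 5 lines, with slopes 0, 1, ..., 4). Only the lines that attain the minimum somewhere contribute to roots; other lines are dominated. Here the surviving (envelope) indices are i = 4, i = 3, i = 2, i = 1, i = 0.
Intersections between consecutive envelope lines give the roots: for adjacent envelope indices i < j the intersection is x = (a_i − a_j) / (j − i). Reading off the sorted break points: {-4, -2, 2, 6}.
Verification: at each break x_0, at least two indices attain the minimum of min_i(a_i + i · x_0).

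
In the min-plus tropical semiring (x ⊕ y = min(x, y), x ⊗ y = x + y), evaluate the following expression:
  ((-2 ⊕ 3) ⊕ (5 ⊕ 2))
((-2 ⊕ 3) ⊕ (5 ⊕ 2)) = -2

Expand innermost to outermost. Recall ⊕ takes the minimum of its arguments and ⊗ takes their sum. Working out the expression ((-2 ⊕ 3) ⊕ (5 ⊕ 2)) gives -2.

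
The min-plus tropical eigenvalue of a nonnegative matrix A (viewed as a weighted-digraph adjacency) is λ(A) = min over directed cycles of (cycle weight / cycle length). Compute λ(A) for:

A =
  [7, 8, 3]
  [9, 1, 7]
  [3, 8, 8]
λ(A) = 1

Enumerate directed cycles and compute their means (weight / length). Sample:
  cycle 0 → 0: weight = 7, length = 1, mean = 7/1 ≈ 7.000
  cycle 1 → 1: weight = 1, length = 1, mean = 1/1 ≈ 1.000
  cycle 2 → 2: weight = 8, length = 1, mean = 8/1 ≈ 8.000
  cycle 0 → 1 → 0: weight = 17, length = 2, mean = 17/2 ≈ 8.500
  cycle 0 → 2 → 0: weight = 6, length = 2, mean = 6/2 ≈ 3.000
  cycle 1 → 0 → 1: weight = 17, length = 2, mean = 17/2 ≈ 8.500
Minimum mean = 1.000, attained e.g. along the cycle 1 → 1 with weight 1 and length 1. So λ(A) = 1/1 = 1.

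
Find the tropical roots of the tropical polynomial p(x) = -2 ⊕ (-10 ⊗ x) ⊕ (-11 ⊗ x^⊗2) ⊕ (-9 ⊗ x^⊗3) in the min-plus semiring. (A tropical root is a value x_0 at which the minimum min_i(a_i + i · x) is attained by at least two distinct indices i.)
Roots: {-2, 1, 8}

Each tropical root is a break point of the lower envelope of the lines y = a_i + i · x (there are 4 lines, with slopes 0, 1, ..., 3). Only the lines that attain the minimum somewhere contribute to roots; other lines are dominated. Here the surviving (envelope) indices are i = 3, i = 2, i = 1, i = 0.
Intersections between consecutive envelope lines give the roots: for adjacent envelope indices i < j the intersection is x = (a_i − a_j) / (j − i). Reading off the sorted break points: {-2, 1, 8}.
Verification: at each break x_0, at least two indices attain the minimum of min_i(a_i + i · x_0).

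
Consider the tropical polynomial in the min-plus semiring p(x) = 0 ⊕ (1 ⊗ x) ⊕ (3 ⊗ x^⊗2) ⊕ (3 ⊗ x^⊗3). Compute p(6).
p(6) = 0

A tropical monomial a ⊗ x^⊗i evaluates to a + i · x. Evaluating each term at x = 6:
  Term 0 contributes 0 + 0 · 6 = 0
  Term 1 contributes 1 + 1 · 6 = 7
  Term 2 contributes 3 + 2 · 6 = 15
  Term 3 contributes 3 + 3 · 6 = 21
p(6) = ⊕ of these = min[0, 7, 15, 21] = 0.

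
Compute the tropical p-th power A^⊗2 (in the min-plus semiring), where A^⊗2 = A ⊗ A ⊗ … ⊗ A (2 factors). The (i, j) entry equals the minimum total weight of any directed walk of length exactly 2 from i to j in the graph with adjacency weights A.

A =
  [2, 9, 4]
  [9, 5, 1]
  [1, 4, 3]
A^⊗2 =
  [4, 8, 6]
  [2, 5, 4]
  [3, 7, 5]

Each entry (A^⊗2)_ij equals the minimum over all length-2 walks i = v_0 → v_1 → … → v_2 = j of Σ_t A[v_t][v_{t+1}]. For example, for (i, j) = (0, 2) we minimise over 3 possible intermediate vertex sequences; the minimum is 6, attained along the walk 0 → 0 → 2.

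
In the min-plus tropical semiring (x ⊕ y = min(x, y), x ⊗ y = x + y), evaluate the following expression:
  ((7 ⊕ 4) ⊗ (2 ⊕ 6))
((7 ⊕ 4) ⊗ (2 ⊕ 6)) = 6

Expand innermost to outermost. Recall ⊕ takes the minimum of its arguments and ⊗ takes their sum. Working out the expression ((7 ⊕ 4) ⊗ (2 ⊕ 6)) gives 6.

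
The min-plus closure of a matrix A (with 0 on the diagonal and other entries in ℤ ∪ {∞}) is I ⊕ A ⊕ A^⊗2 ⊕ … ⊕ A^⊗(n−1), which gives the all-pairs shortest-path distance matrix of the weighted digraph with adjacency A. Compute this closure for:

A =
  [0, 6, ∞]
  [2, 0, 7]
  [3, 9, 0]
Closure =
  [0, 6, 13]
  [2, 0, 7]
  [3, 9, 0]

This is the Floyd-Warshall all-pairs shortest-path computation. For each intermediate vertex k = 0, 1, …, 2, update dist[i][j] ← min(dist[i][j], dist[i][k] + dist[k][j]). The final matrix gives, for each (i, j), the minimum total weight of any directed path from i to j (possibly empty when i = j).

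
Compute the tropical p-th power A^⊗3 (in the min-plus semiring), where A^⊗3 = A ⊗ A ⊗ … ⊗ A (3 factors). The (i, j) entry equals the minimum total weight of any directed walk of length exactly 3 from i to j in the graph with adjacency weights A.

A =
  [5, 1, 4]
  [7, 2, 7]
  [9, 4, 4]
A^⊗3 =
  [10, 5, 10]
  [11, 6, 11]
  [13, 8, 12]

Each entry (A^⊗3)_ij equals the minimum over all length-3 walks i = v_0 → v_1 → … → v_3 = j of Σ_t A[v_t][v_{t+1}]. For example, for (i, j) = (0, 2) we minimise over 9 possible intermediate vertex sequences; the minimum is 10, attained along the walk 0 → 1 → 1 → 2.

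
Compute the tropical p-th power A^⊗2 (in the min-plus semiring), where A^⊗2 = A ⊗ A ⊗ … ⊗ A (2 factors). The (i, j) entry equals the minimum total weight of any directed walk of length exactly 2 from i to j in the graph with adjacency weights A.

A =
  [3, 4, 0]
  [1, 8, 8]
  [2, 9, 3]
A^⊗2 =
  [2, 7, 3]
  [4, 5, 1]
  [5, 6, 2]

Each entry (A^⊗2)_ij equals the minimum over all length-2 walks i = v_0 → v_1 → … → v_2 = j of Σ_t A[v_t][v_{t+1}]. For example, for (i, j) = (0, 2) we minimise over 3 possible intermediate vertex sequences; the minimum is 3, attained along the walk 0 → 0 → 2.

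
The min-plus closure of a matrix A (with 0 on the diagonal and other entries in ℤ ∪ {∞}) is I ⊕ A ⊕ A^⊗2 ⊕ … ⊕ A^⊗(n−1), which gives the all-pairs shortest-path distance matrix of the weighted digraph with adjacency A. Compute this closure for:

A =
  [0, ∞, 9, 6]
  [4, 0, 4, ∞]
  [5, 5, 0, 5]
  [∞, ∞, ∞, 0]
Closure =
  [0, 14, 9, 6]
  [4, 0, 4, 9]
  [5, 5, 0, 5]
  [∞, ∞, ∞, 0]

This is the Floyd-Warshall all-pairs shortest-path computation. For each intermediate vertex k = 0, 1, …, 3, update dist[i][j] ← min(dist[i][j], dist[i][k] + dist[k][j]). The final matrix gives, for each (i, j), the minimum total weight of any directed path from i to j (possibly empty when i = j).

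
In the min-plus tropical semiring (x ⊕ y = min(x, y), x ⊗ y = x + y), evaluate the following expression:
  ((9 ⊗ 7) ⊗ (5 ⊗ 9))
((9 ⊗ 7) ⊗ (5 ⊗ 9)) = 30

Expand innermost to outermost. Recall ⊕ takes the minimum of its arguments and ⊗ takes their sum. Working out the expression ((9 ⊗ 7) ⊗ (5 ⊗ 9)) gives 30.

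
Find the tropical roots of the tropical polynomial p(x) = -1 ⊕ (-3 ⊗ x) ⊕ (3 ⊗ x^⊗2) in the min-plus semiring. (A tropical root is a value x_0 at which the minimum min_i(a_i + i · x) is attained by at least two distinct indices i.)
Roots: {-6, 2}

Each tropical root is a break point of the lower envelope of the lines y = a_i + i · x (there are 3 lines, with slopes 0, 1, ..., 2). Only the lines that attain the minimum somewhere contribute to roots; other lines are dominated. Here the surviving (envelope) indices are i = 2, i = 1, i = 0.
Intersections between consecutive envelope lines give the roots: for adjacent envelope indices i < j the intersection is x = (a_i − a_j) / (j − i). Reading off the sorted break points: {-6, 2}.
Verification: at each break x_0, at least two indices attain the minimum of min_i(a_i + i · x_0).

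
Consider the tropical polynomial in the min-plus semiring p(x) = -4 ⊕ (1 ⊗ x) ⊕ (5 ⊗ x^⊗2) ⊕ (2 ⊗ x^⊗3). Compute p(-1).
p(-1) = -4

A tropical monomial a ⊗ x^⊗i evaluates to a + i · x. Evaluating each term at x = -1:
  Term 0 contributes -4 + 0 · -1 = -4
  Term 1 contributes 1 + 1 · -1 = 0
  Term 2 contributes 5 + 2 · -1 = 3
  Term 3 contributes 2 + 3 · -1 = -1
p(-1) = ⊕ of these = min[-4, 0, 3, -1] = -4.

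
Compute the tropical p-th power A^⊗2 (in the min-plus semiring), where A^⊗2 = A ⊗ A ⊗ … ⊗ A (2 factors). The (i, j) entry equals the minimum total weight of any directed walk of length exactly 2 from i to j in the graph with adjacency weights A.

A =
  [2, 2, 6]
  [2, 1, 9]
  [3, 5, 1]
A^⊗2 =
  [4, 3, 7]
  [3, 2, 8]
  [4, 5, 2]

Each entry (A^⊗2)_ij equals the minimum over all length-2 walks i = v_0 → v_1 → … → v_2 = j of Σ_t A[v_t][v_{t+1}]. For example, for (i, j) = (0, 2) we minimise over 3 possible intermediate vertex sequences; the minimum is 7, attained along the walk 0 → 2 → 2.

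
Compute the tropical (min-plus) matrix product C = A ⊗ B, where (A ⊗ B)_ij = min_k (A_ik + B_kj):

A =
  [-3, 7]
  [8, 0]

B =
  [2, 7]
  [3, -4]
A ⊗ B =
  [-1, 3]
  [3, -4]

Apply the min-plus product entry-by-entry:
  C[0][0] = min over k of (A[0][0] + B[0][0] = -3 + 2 = -1, A[0][1] + B[1][0] = 7 + 3 = 10) = -1 (attained at k = 0)
  C[0][1] = min over k of (A[0][0] + B[0][1] = -3 + 7 = 4, A[0][1] + B[1][1] = 7 + -4 = 3) = 3 (attained at k = 1)
  C[1][0] = min over k of (A[1][0] + B[0][0] = 8 + 2 = 10, A[1][1] + B[1][0] = 0 + 3 = 3) = 3 (attained at k = 1)
  C[1][1] = min over k of (A[1][0] + B[0][1] = 8 + 7 = 15, A[1][1] + B[1][1] = 0 + -4 = -4) = -4 (attained at k = 1)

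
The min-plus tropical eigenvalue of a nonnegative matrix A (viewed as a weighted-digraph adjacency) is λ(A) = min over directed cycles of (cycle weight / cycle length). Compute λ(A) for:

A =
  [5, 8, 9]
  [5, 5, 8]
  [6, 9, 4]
λ(A) = 4

Enumerate directed cycles and compute their means (weight / length). Sample:
  cycle 0 → 0: weight = 5, length = 1, mean = 5/1 ≈ 5.000
  cycle 1 → 1: weight = 5, length = 1, mean = 5/1 ≈ 5.000
  cycle 2 → 2: weight = 4, length = 1, mean = 4/1 ≈ 4.000
  cycle 0 → 1 → 0: weight = 13, length = 2, mean = 13/2 ≈ 6.500
  cycle 0 → 2 → 0: weight = 15, length = 2, mean = 15/2 ≈ 7.500
  cycle 1 → 0 → 1: weight = 13, length = 2, mean = 13/2 ≈ 6.500
Minimum mean = 4.000, attained e.g. along the cycle 2 → 2 with weight 4 and length 1. So λ(A) = 4/1 = 4.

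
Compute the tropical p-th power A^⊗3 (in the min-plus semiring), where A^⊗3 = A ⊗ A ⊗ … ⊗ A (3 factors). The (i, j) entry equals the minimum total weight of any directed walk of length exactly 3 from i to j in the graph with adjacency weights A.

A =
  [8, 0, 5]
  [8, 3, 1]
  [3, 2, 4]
A^⊗3 =
  [4, 3, 4]
  [7, 4, 4]
  [6, 5, 4]

Each entry (A^⊗3)_ij equals the minimum over all length-3 walks i = v_0 → v_1 → … → v_3 = j of Σ_t A[v_t][v_{t+1}]. For example, for (i, j) = (0, 2) we minimise over 9 possible intermediate vertex sequences; the minimum is 4, attained along the walk 0 → 1 → 1 → 2.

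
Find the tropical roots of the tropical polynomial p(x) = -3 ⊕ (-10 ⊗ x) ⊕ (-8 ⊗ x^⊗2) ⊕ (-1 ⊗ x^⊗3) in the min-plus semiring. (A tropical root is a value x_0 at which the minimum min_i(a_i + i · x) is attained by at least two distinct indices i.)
Roots: {-7, -2, 7}

Each tropical root is a break point of the lower envelope of the lines y = a_i + i · x (there are 4 lines, with slopes 0, 1, ..., 3). Only the lines that attain the minimum somewhere contribute to roots; other lines are dominated. Here the surviving (envelope) indices are i = 3, i = 2, i = 1, i = 0.
Intersections between consecutive envelope lines give the roots: for adjacent envelope indices i < j the intersection is x = (a_i − a_j) / (j − i). Reading off the sorted break points: {-7, -2, 7}.
Verification: at each break x_0, at least two indices attain the minimum of min_i(a_i + i · x_0).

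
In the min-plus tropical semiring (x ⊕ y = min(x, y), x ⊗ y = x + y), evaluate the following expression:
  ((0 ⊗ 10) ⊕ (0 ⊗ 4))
((0 ⊗ 10) ⊕ (0 ⊗ 4)) = 4

Expand innermost to outermost. Recall ⊕ takes the minimum of its arguments and ⊗ takes their sum. Working out the expression ((0 ⊗ 10) ⊕ (0 ⊗ 4)) gives 4.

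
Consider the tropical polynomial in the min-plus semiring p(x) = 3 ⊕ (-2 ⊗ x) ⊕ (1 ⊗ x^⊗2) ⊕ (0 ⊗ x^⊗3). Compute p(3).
p(3) = 1

A tropical monomial a ⊗ x^⊗i evaluates to a + i · x. Evaluating each term at x = 3:
  Term 0 contributes 3 + 0 · 3 = 3
  Term 1 contributes -2 + 1 · 3 = 1
  Term 2 contributes 1 + 2 · 3 = 7
  Term 3 contributes 0 + 3 · 3 = 9
p(3) = ⊕ of these = min[3, 1, 7, 9] = 1.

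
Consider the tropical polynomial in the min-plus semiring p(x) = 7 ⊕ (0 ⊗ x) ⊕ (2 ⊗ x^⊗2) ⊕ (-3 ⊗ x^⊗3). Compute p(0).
p(0) = -3

A tropical monomial a ⊗ x^⊗i evaluates to a + i · x. Evaluating each term at x = 0:
  Term 0 contributes 7 + 0 · 0 = 7
  Term 1 contributes 0 + 1 · 0 = 0
  Term 2 contributes 2 + 2 · 0 = 2
  Term 3 contributes -3 + 3 · 0 = -3
p(0) = ⊕ of these = min[7, 0, 2, -3] = -3.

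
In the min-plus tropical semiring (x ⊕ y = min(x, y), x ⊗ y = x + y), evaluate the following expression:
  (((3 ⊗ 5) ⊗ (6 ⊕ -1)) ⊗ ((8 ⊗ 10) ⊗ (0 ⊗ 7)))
(((3 ⊗ 5) ⊗ (6 ⊕ -1)) ⊗ ((8 ⊗ 10) ⊗ (0 ⊗ 7))) = 32

Expand innermost to outermost. Recall ⊕ takes the minimum of its arguments and ⊗ takes their sum. Working out the expression (((3 ⊗ 5) ⊗ (6 ⊕ -1)) ⊗ ((8 ⊗ 10) ⊗ (0 ⊗ 7))) gives 32.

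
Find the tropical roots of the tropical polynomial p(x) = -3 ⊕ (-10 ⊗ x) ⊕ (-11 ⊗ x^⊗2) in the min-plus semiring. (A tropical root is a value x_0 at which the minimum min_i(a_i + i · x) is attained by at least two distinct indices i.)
Roots: {1, 7}

Each tropical root is a break point of the lower envelope of the lines y = a_i + i · x (there are 3 lines, with slopes 0, 1, ..., 2). Only the lines that attain the minimum somewhere contribute to roots; other lines are dominated. Here the surviving (envelope) indices are i = 2, i = 1, i = 0.
Intersections between consecutive envelope lines give the roots: for adjacent envelope indices i < j the intersection is x = (a_i − a_j) / (j − i). Reading off the sorted break points: {1, 7}.
Verification: at each break x_0, at least two indices attain the minimum of min_i(a_i + i · x_0).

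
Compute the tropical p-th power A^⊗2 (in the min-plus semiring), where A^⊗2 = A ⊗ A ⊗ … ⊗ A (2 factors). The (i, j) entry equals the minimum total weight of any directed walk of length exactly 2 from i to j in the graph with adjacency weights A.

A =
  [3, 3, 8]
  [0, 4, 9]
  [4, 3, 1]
A^⊗2 =
  [3, 6, 9]
  [3, 3, 8]
  [3, 4, 2]

Each entry (A^⊗2)_ij equals the minimum over all length-2 walks i = v_0 → v_1 → … → v_2 = j of Σ_t A[v_t][v_{t+1}]. For example, for (i, j) = (0, 2) we minimise over 3 possible intermediate vertex sequences; the minimum is 9, attained along the walk 0 → 2 → 2.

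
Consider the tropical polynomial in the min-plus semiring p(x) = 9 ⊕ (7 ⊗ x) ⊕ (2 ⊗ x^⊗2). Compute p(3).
p(3) = 8

A tropical monomial a ⊗ x^⊗i evaluates to a + i · x. Evaluating each term at x = 3:
  Term 0 contributes 9 + 0 · 3 = 9
  Term 1 contributes 7 + 1 · 3 = 10
  Term 2 contributes 2 + 2 · 3 = 8
p(3) = ⊕ of these = min[9, 10, 8] = 8.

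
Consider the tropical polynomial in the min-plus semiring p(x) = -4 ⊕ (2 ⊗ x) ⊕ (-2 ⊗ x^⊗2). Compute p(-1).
p(-1) = -4

A tropical monomial a ⊗ x^⊗i evaluates to a + i · x. Evaluating each term at x = -1:
  Term 0 contributes -4 + 0 · -1 = -4
  Term 1 contributes 2 + 1 · -1 = 1
  Term 2 contributes -2 + 2 · -1 = -4
p(-1) = ⊕ of these = min[-4, 1, -4] = -4.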